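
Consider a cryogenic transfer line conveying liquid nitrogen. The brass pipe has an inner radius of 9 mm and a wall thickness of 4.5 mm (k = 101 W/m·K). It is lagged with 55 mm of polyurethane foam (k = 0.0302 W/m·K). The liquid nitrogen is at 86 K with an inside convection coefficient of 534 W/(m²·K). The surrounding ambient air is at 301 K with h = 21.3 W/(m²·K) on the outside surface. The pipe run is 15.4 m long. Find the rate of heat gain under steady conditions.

Q ≈ 380 W

Per-layer cylindrical resistances, series-summed:
R_inner film = 1/(h_i·2πr₁L) = 1/(534×2π×0.009×15.4) = 0.00215 K/W
R_brass pipe wall = ln(13.5/9)/(2π×101×15.4) = 4.149×10^-5 K/W
R_polyurethane foam = ln(68.5/13.5)/(2π×0.0302×15.4) = 0.5558 K/W
R_outer film = 1/(h_o·2πr_oL) = 1/(21.3×2π×0.0685×15.4) = 0.007083 K/W
R_total = 0.5651 K/W
Q = ΔT/R_total = 215/0.5651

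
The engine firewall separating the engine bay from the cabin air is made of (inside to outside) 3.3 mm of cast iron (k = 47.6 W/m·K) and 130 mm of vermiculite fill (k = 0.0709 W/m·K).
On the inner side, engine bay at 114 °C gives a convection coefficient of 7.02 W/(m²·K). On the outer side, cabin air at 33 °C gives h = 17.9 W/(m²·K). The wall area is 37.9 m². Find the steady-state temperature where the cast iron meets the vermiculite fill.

T ≈ 108 °C

Using the resistance-network approach (series):
R_inner film = 1/(h_i·A) = 1/(7.02×37.9) = 0.003759 K/W
R_cast iron = L/(kA) = 0.0033/(47.6×37.9) = 1.829×10^-6 K/W
R_vermiculite fill = L/(kA) = 0.13/(0.0709×37.9) = 0.04838 K/W
R_outer film = 1/(h_o·A) = 1/(17.9×37.9) = 0.001474 K/W
R_total = 0.05361 K/W;  Q = ΔT/R_total = 81/0.05361 = 1511 W
T_interface = T_inner − Q·ΣR(inner→interface) = 114 − 1510×0.00376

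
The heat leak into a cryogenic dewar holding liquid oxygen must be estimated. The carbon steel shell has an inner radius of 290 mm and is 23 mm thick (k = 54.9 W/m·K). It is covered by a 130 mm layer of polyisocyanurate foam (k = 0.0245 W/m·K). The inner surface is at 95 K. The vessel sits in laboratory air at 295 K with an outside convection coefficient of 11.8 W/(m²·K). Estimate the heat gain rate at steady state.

Q ≈ 64.9 W

Spherical conduction: R = (1/r_in − 1/r_out)/(4πk) per layer; series-sum.
R_carbon steel shell = (1/0.29 − 1/0.313)/(4π×54.9) = 3.673×10^-4 K/W
R_polyisocyanurate foam = (1/0.313 − 1/0.443)/(4π×0.0245) = 3.045 K/W
R_outer film = 1/(h·4πr_o²) = 1/(11.8×4π×0.443²) = 0.03436 K/W
R_total = 3.08 K/W
Q = ΔT/R_total = 200/3.08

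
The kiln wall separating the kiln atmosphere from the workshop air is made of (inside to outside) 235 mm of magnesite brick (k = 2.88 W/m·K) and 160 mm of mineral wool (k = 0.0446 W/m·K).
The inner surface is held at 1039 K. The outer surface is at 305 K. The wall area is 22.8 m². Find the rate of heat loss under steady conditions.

Q ≈ 4560 W

Thermal resistances in series:
R_magnesite brick = L/(kA) = 0.235/(2.88×22.8) = 0.003579 K/W
R_mineral wool = L/(kA) = 0.16/(0.0446×22.8) = 0.1573 K/W
R_total = 0.1609 K/W
Q = ΔT / R_total = 734 / 0.1609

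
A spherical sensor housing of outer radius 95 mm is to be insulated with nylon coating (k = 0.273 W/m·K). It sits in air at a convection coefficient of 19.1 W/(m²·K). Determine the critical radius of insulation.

r_cr ≈ 28.6 mm

For a sphere r_cr = 2k/h = 2×0.273/19.1
r_cr = 28.6 mm; since the bare radius (95 mm) is above r_cr, any added insulation will reduce heat loss.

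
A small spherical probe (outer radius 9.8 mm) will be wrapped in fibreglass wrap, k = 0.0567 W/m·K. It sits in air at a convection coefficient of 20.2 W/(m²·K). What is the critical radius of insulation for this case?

r_cr ≈ 5.61 mm

For a sphere r_cr = 2k/h = 2×0.0567/20.2
r_cr = 5.61 mm; since the bare radius (9.8 mm) is above r_cr, any added insulation will reduce heat loss.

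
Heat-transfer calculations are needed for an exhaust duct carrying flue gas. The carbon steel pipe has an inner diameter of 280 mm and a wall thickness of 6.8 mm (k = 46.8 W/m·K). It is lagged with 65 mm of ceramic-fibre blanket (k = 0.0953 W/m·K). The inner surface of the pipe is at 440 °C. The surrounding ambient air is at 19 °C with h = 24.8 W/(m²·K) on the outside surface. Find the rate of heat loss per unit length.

q′ ≈ 655 W/m

Radial resistances (cylindrical: R_cond = ln(r_o/r_i)/(2πkL), R_conv = 1/(h·2πrL)):
R_carbon steel pipe wall = ln(146.8/140)/(2π×46.8×1) = 1.613×10^-4 K/W
R_ceramic-fibre blanket = ln(211.8/146.8)/(2π×0.0953×1) = 0.6122 K/W
R_outer film = 1/(h_o·2πr_oL) = 1/(24.8×2π×0.2118×1) = 0.0303 K/W
R_total = 0.6427 K/W
Q = ΔT/R_total = 421/0.6427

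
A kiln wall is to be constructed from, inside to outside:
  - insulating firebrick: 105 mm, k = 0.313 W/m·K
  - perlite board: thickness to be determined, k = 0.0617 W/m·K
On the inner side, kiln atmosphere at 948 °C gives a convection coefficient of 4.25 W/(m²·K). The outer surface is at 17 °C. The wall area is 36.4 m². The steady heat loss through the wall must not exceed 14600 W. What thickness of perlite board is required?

L ≈ 108 mm

Using the resistance-network approach (series):
R_inner film = 1/(h_i·A) = 1/(4.25×36.4) = 0.006464 K/W
R_insulating firebrick = L/(kA) = 0.105/(0.313×36.4) = 0.009216 K/W
Sum of the known resistances R_other = 0.01568 K/W
Required total resistance R_tot = ΔT/Q_allow = 931/14600 = 0.06377 K/W
R_perlite board = R_tot − R_other = 0.04809 K/W
L = R·k·A = 0.04809×0.0617×36.4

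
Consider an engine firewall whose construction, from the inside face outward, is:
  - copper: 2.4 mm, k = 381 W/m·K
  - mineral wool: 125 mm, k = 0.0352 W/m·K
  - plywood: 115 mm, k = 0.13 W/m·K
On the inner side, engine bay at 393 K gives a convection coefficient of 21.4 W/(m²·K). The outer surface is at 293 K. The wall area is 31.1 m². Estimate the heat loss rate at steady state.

Treating each layer as a thermal resistance in series:
R_inner film = 1/(h_i·A) = 1/(21.4×31.1) = 0.001503 K/W
R_copper = L/(kA) = 0.0024/(381×31.1) = 2.025×10^-7 K/W
R_mineral wool = L/(kA) = 0.125/(0.0352×31.1) = 0.1142 K/W
R_plywood = L/(kA) = 0.115/(0.13×31.1) = 0.02844 K/W
R_total = 0.1441 K/W
Q = ΔT / R_total = 100 / 0.1441

Q ≈ 694 W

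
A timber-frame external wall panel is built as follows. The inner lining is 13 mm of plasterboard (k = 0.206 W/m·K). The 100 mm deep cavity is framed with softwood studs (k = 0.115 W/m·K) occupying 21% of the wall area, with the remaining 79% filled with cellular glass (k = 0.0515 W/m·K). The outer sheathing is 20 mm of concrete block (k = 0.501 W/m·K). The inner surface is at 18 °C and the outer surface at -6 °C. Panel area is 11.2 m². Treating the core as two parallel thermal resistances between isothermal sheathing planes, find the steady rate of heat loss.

Q ≈ 163 W

Sheathing layers in series; stud and cavity paths in parallel between them.
R_inner = 0.013/(0.206×11.2) = 0.005635 K/W
R_stud  = 0.1/(0.115×0.21×11.2) = 0.3697 K/W
R_cav   = 0.1/(0.0515×0.79×11.2) = 0.2195 K/W
1/R_core = 1/R_stud + 1/R_cav → R_core = 0.1377 K/W
R_outer = 0.02/(0.501×11.2) = 0.003564 K/W
R_total = 0.1469 K/W
Q = ΔT/R_total = 24/0.1469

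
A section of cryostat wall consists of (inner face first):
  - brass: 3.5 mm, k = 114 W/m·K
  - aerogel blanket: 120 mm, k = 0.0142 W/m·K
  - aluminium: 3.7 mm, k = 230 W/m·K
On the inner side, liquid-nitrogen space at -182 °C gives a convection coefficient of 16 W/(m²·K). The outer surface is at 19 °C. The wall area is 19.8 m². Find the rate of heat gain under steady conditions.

Treating each layer as a thermal resistance in series:
R_inner film = 1/(h_i·A) = 1/(16×19.8) = 0.003157 K/W
R_brass = L/(kA) = 0.0035/(114×19.8) = 1.551×10^-6 K/W
R_aerogel blanket = L/(kA) = 0.12/(0.0142×19.8) = 0.4268 K/W
R_aluminium = L/(kA) = 0.0037/(230×19.8) = 8.125×10^-7 K/W
R_total = 0.43 K/W
Q = ΔT / R_total = 201 / 0.43

Q ≈ 467 W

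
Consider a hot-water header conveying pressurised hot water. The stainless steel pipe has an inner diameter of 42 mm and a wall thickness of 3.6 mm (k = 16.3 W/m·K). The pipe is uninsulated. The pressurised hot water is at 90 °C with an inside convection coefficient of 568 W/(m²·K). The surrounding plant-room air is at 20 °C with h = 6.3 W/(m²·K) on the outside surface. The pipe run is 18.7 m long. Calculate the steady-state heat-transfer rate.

For a radial system each layer contributes R = ln(r_out/r_in)/(2πkL); films add R = 1/(hA).
R_inner film = 1/(h_i·2πr₁L) = 1/(568×2π×0.021×18.7) = 7.135×10^-4 K/W
R_stainless steel pipe wall = ln(24.6/21)/(2π×16.3×18.7) = 8.262×10^-5 K/W
R_outer film = 1/(h_o·2πr_oL) = 1/(6.3×2π×0.0246×18.7) = 0.05492 K/W
R_total = 0.05571 K/W
Q = ΔT/R_total = 70/0.05571

Q ≈ 1260 W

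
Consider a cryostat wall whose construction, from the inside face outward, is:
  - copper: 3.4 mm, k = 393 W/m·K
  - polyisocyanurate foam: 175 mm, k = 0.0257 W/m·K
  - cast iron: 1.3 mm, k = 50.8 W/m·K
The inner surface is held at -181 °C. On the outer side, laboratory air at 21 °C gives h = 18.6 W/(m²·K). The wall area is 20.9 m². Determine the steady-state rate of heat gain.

Q ≈ 615 W

Using the resistance-network approach (series):
R_copper = L/(kA) = 0.0034/(393×20.9) = 4.139×10^-7 K/W
R_polyisocyanurate foam = L/(kA) = 0.175/(0.0257×20.9) = 0.3258 K/W
R_cast iron = L/(kA) = 0.0013/(50.8×20.9) = 1.224×10^-6 K/W
R_outer film = 1/(h_o·A) = 1/(18.6×20.9) = 0.002572 K/W
R_total = 0.3284 K/W
Q = ΔT / R_total = 202 / 0.3284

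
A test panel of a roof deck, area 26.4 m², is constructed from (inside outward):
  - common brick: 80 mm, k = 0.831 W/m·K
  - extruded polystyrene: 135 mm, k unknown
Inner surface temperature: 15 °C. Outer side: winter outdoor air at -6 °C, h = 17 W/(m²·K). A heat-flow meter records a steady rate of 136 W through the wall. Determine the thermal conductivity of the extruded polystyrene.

k ≈ 0.0344 W/(m·K)

Thermal resistances in series:
R_common brick = L/(kA) = 0.08/(0.831×26.4) = 0.003647 K/W
R_outer film = 1/(h_o·A) = 1/(17×26.4) = 0.002228 K/W
Sum of known resistances R_other = 0.005875 K/W
Total R = ΔT/Q = 21/136 = 0.1544 K/W
R_extruded polystyrene = R_total − R_other = 0.1485 K/W
k = L/(R·A) = 0.135/(0.1485×26.4)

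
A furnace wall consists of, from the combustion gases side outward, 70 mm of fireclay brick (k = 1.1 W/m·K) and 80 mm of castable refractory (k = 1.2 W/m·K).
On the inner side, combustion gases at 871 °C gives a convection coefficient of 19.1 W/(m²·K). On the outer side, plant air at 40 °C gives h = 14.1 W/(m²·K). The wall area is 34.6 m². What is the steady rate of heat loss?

Using the resistance-network approach (series):
R_inner film = 1/(h_i·A) = 1/(19.1×34.6) = 0.001513 K/W
R_fireclay brick = L/(kA) = 0.07/(1.1×34.6) = 0.001839 K/W
R_castable refractory = L/(kA) = 0.08/(1.2×34.6) = 0.001927 K/W
R_outer film = 1/(h_o·A) = 1/(14.1×34.6) = 0.00205 K/W
R_total = 0.007329 K/W
Q = ΔT / R_total = 831 / 0.007329

Q ≈ 113000 W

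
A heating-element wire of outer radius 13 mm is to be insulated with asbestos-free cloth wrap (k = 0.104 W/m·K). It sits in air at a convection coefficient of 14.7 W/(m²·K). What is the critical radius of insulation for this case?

r_cr ≈ 7.07 mm

For a cylinder r_cr = k/h = 0.104/14.7
r_cr = 7.07 mm; since the bare radius (13 mm) is above r_cr, any added insulation will reduce heat loss.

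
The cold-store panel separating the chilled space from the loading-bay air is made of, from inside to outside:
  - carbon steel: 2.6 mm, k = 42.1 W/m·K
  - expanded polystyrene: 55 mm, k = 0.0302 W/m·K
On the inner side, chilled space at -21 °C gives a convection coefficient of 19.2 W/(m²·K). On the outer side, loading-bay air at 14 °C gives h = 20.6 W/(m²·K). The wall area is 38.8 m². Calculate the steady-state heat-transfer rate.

Treating each layer as a thermal resistance in series:
R_inner film = 1/(h_i·A) = 1/(19.2×38.8) = 0.001342 K/W
R_carbon steel = L/(kA) = 0.0026/(42.1×38.8) = 1.592×10^-6 K/W
R_expanded polystyrene = L/(kA) = 0.055/(0.0302×38.8) = 0.04694 K/W
R_outer film = 1/(h_o·A) = 1/(20.6×38.8) = 0.001251 K/W
R_total = 0.04953 K/W
Q = ΔT / R_total = 35 / 0.04953

Q ≈ 707 W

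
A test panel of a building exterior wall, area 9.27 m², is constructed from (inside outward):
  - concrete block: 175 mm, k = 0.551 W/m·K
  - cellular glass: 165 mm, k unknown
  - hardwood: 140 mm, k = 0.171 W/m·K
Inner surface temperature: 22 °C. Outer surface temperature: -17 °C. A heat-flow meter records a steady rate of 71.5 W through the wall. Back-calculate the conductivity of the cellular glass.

Using the resistance-network approach (series):
R_concrete block = L/(kA) = 0.175/(0.551×9.27) = 0.03426 K/W
R_hardwood = L/(kA) = 0.14/(0.171×9.27) = 0.08832 K/W
Sum of known resistances R_other = 0.1226 K/W
Total R = ΔT/Q = 39/71.5 = 0.5455 K/W
R_cellular glass = R_total − R_other = 0.4229 K/W
k = L/(R·A) = 0.165/(0.4229×9.27)

k ≈ 0.0421 W/(m·K)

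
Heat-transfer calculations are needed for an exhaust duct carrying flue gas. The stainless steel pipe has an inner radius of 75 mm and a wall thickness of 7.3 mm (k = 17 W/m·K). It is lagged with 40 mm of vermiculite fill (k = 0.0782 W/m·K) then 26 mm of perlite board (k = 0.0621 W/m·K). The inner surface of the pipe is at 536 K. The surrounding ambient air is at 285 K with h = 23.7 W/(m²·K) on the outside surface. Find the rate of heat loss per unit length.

Radial resistances (cylindrical: R_cond = ln(r_o/r_i)/(2πkL), R_conv = 1/(h·2πrL)):
R_stainless steel pipe wall = ln(82.3/75)/(2π×17×1) = 8.696×10^-4 K/W
R_vermiculite fill = ln(122.3/82.3)/(2π×0.0782×1) = 0.8062 K/W
R_perlite board = ln(148.3/122.3)/(2π×0.0621×1) = 0.494 K/W
R_outer film = 1/(h_o·2πr_oL) = 1/(23.7×2π×0.1483×1) = 0.04528 K/W
R_total = 1.346 K/W
Q = ΔT/R_total = 251/1.346

q′ ≈ 186 W/m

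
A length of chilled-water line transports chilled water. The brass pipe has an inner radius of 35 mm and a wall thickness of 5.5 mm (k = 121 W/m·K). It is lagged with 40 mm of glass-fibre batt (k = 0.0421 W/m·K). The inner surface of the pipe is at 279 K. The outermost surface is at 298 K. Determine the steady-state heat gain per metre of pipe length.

Per-layer cylindrical resistances, series-summed:
R_brass pipe wall = ln(40.5/35)/(2π×121×1) = 1.92×10^-4 K/W
R_glass-fibre batt = ln(80.5/40.5)/(2π×0.0421×1) = 2.597 K/W
R_total = 2.597 K/W
Q = ΔT/R_total = 19/2.597

q′ ≈ 7.32 W/m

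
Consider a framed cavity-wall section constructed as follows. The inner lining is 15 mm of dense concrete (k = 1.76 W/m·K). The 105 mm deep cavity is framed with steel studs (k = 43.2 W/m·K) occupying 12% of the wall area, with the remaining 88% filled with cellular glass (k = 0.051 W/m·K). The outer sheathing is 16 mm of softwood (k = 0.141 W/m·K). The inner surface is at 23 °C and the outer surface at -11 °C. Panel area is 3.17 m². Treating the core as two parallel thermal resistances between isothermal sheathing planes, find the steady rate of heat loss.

Q ≈ 759 W

Sheathing layers in series; stud and cavity paths in parallel between them.
R_inner = 0.015/(1.76×3.17) = 0.002689 K/W
R_stud  = 0.105/(43.2×0.12×3.17) = 0.006389 K/W
R_cav   = 0.105/(0.051×0.88×3.17) = 0.738 K/W
1/R_core = 1/R_stud + 1/R_cav → R_core = 0.006335 K/W
R_outer = 0.016/(0.141×3.17) = 0.0358 K/W
R_total = 0.04482 K/W
Q = ΔT/R_total = 34/0.04482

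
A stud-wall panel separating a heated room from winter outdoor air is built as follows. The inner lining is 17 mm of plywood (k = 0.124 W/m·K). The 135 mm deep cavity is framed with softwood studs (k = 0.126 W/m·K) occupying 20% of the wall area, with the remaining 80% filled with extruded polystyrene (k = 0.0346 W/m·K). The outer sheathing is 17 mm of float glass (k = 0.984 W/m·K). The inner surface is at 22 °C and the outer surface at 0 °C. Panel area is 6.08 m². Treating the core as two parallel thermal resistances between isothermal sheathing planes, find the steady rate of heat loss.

Q ≈ 49.4 W

Sheathing layers in series; stud and cavity paths in parallel between them.
R_inner = 0.017/(0.124×6.08) = 0.02255 K/W
R_stud  = 0.135/(0.126×0.2×6.08) = 0.8811 K/W
R_cav   = 0.135/(0.0346×0.8×6.08) = 0.8022 K/W
1/R_core = 1/R_stud + 1/R_cav → R_core = 0.4199 K/W
R_outer = 0.017/(0.984×6.08) = 0.002842 K/W
R_total = 0.4453 K/W
Q = ΔT/R_total = 22/0.4453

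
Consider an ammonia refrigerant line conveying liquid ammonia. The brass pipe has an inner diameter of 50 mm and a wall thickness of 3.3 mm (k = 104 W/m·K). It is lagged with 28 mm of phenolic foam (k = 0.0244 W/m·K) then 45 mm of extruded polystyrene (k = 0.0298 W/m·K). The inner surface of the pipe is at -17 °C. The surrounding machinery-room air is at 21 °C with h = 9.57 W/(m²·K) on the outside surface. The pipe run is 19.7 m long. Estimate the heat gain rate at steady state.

Per-layer cylindrical resistances, series-summed:
R_brass pipe wall = ln(28.3/25)/(2π×104×19.7) = 9.631×10^-6 K/W
R_phenolic foam = ln(56.3/28.3)/(2π×0.0244×19.7) = 0.2277 K/W
R_extruded polystyrene = ln(101.3/56.3)/(2π×0.0298×19.7) = 0.1592 K/W
R_outer film = 1/(h_o·2πr_oL) = 1/(9.57×2π×0.1013×19.7) = 0.008334 K/W
R_total = 0.3953 K/W
Q = ΔT/R_total = 38/0.3953

Q ≈ 96.1 W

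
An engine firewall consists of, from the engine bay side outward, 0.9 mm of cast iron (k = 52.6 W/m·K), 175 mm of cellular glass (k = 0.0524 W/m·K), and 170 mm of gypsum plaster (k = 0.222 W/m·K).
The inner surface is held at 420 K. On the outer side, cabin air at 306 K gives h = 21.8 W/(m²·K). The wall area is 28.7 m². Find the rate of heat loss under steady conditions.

Q ≈ 788 W

Treating each layer as a thermal resistance in series:
R_cast iron = L/(kA) = 0.0009/(52.6×28.7) = 5.962×10^-7 K/W
R_cellular glass = L/(kA) = 0.175/(0.0524×28.7) = 0.1164 K/W
R_gypsum plaster = L/(kA) = 0.17/(0.222×28.7) = 0.02668 K/W
R_outer film = 1/(h_o·A) = 1/(21.8×28.7) = 0.001598 K/W
R_total = 0.1446 K/W
Q = ΔT / R_total = 114 / 0.1446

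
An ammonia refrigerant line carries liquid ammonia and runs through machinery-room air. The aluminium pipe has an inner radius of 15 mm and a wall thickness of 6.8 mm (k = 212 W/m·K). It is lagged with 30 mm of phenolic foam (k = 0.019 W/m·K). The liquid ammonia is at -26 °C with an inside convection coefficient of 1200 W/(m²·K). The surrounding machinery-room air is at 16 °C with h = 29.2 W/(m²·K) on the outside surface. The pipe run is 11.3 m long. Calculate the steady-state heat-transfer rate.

Cylindrical conduction, so R = ln(r₂/r₁)/(2πkL) per layer, in series:
R_inner film = 1/(h_i·2πr₁L) = 1/(1200×2π×0.015×11.3) = 7.825×10^-4 K/W
R_aluminium pipe wall = ln(21.8/15)/(2π×212×11.3) = 2.484×10^-5 K/W
R_phenolic foam = ln(51.8/21.8)/(2π×0.019×11.3) = 0.6416 K/W
R_outer film = 1/(h_o·2πr_oL) = 1/(29.2×2π×0.0518×11.3) = 0.009312 K/W
R_total = 0.6517 K/W
Q = ΔT/R_total = 42/0.6517

Q ≈ 64.4 W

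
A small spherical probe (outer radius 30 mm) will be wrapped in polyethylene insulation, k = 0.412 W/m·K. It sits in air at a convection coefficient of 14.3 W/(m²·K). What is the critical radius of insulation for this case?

r_cr ≈ 57.6 mm

For a sphere r_cr = 2k/h = 2×0.412/14.3
r_cr = 57.6 mm; since the bare radius (30 mm) is below r_cr, adding a thin layer of insulation will *increase* heat loss.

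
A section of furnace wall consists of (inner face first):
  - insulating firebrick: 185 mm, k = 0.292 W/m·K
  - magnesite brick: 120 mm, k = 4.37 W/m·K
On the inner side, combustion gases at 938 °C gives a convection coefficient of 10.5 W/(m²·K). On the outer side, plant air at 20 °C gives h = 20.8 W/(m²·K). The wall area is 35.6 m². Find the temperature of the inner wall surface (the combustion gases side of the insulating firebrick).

T ≈ 829 °C

Thermal resistances in series:
R_inner film = 1/(h_i·A) = 1/(10.5×35.6) = 0.002675 K/W
R_insulating firebrick = L/(kA) = 0.185/(0.292×35.6) = 0.0178 K/W
R_magnesite brick = L/(kA) = 0.12/(4.37×35.6) = 7.713×10^-4 K/W
R_outer film = 1/(h_o·A) = 1/(20.8×35.6) = 0.00135 K/W
R_total = 0.02259 K/W;  Q = ΔT/R_total = 918/0.02259 = 40630 W
T_interface = T_inner − Q·ΣR(inner→interface) = 938 − 40600×0.002675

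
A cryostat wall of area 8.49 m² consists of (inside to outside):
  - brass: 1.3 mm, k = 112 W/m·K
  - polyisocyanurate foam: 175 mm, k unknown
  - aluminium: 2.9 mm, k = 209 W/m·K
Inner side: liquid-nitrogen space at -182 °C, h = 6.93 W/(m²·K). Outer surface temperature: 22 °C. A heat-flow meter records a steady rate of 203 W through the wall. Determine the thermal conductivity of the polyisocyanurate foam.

Series thermal resistances:
R_inner film = 1/(h_i·A) = 1/(6.93×8.49) = 0.017 K/W
R_brass = L/(kA) = 0.0013/(112×8.49) = 1.367×10^-6 K/W
R_aluminium = L/(kA) = 0.0029/(209×8.49) = 1.634×10^-6 K/W
Sum of known resistances R_other = 0.017 K/W
Total R = ΔT/Q = 204/203 = 1.005 K/W
R_polyisocyanurate foam = R_total − R_other = 0.9879 K/W
k = L/(R·A) = 0.175/(0.9879×8.49)

k ≈ 0.0209 W/(m·K)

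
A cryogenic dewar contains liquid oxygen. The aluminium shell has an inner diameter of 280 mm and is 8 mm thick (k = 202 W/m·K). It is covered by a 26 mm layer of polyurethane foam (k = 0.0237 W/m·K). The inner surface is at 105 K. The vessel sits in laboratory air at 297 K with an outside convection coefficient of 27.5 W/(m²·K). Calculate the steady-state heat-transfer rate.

Each spherical layer contributes R = (1/r_i − 1/r_o)/(4πk):
R_aluminium shell = (1/0.14 − 1/0.148)/(4π×202) = 1.521×10^-4 K/W
R_polyurethane foam = (1/0.148 − 1/0.174)/(4π×0.0237) = 3.39 K/W
R_outer film = 1/(h·4πr_o²) = 1/(27.5×4π×0.174²) = 0.09558 K/W
R_total = 3.486 K/W
Q = ΔT/R_total = 192/3.486

Q ≈ 55.1 W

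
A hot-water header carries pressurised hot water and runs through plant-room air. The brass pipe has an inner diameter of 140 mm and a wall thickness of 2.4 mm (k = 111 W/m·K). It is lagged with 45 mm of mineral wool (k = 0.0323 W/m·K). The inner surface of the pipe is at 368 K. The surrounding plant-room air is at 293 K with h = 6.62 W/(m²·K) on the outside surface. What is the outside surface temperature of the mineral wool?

T ≈ 299 K

Radial resistances (cylindrical: R_cond = ln(r_o/r_i)/(2πkL), R_conv = 1/(h·2πrL)):
R_brass pipe wall = ln(72.4/70)/(2π×111×1) = 4.834×10^-5 K/W
R_mineral wool = ln(117.4/72.4)/(2π×0.0323×1) = 2.382 K/W
R_outer film = 1/(h_o·2πr_oL) = 1/(6.62×2π×0.1174×1) = 0.2048 K/W
R_total = 2.587 K/W
Q = ΔT/R_total = 75/2.587
Q = 29 W/m
T_interface = T_inner − Q·ΣR(inner→interface) = 368 − 29×2.382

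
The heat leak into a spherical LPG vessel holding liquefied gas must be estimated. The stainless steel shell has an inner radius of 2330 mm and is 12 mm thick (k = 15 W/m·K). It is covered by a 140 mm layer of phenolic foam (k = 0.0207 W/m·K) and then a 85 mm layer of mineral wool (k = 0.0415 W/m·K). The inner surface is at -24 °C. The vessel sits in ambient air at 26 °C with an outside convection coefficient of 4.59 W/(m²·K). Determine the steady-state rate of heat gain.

Q ≈ 414 W

Radial (spherical) resistances in series:
R_stainless steel shell = (1/2.33 − 1/2.342)/(4π×15) = 1.167×10^-5 K/W
R_phenolic foam = (1/2.342 − 1/2.482)/(4π×0.0207) = 0.09259 K/W
R_mineral wool = (1/2.482 − 1/2.567)/(4π×0.0415) = 0.02558 K/W
R_outer film = 1/(h·4πr_o²) = 1/(4.59×4π×2.567²) = 0.002631 K/W
R_total = 0.1208 K/W
Q = ΔT/R_total = 50/0.1208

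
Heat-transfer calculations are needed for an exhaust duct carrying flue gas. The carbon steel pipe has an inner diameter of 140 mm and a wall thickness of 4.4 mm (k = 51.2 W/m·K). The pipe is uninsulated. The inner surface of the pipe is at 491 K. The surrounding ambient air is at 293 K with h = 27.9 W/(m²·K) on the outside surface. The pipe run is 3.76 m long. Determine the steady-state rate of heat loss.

Q ≈ 9690 W

Per-layer cylindrical resistances, series-summed:
R_carbon steel pipe wall = ln(74.4/70)/(2π×51.2×3.76) = 5.04×10^-5 K/W
R_outer film = 1/(h_o·2πr_oL) = 1/(27.9×2π×0.0744×3.76) = 0.02039 K/W
R_total = 0.02044 K/W
Q = ΔT/R_total = 198/0.02044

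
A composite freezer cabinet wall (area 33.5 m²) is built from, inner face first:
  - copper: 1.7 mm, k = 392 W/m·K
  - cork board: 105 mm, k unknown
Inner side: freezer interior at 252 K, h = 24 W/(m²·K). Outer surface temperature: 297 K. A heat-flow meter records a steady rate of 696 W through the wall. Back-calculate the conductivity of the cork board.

k ≈ 0.0494 W/(m·K)

Using the resistance-network approach (series):
R_inner film = 1/(h_i·A) = 1/(24×33.5) = 0.001244 K/W
R_copper = L/(kA) = 0.0017/(392×33.5) = 1.295×10^-7 K/W
Sum of known resistances R_other = 0.001244 K/W
Total R = ΔT/Q = 45/696 = 0.06466 K/W
R_cork board = R_total − R_other = 0.06341 K/W
k = L/(R·A) = 0.105/(0.06341×33.5)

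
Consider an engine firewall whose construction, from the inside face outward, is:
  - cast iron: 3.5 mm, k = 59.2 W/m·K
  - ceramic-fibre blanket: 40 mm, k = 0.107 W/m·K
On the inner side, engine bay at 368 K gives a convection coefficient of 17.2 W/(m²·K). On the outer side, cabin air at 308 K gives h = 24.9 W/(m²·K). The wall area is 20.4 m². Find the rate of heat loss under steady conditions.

Thermal resistances in series:
R_inner film = 1/(h_i·A) = 1/(17.2×20.4) = 0.00285 K/W
R_cast iron = L/(kA) = 0.0035/(59.2×20.4) = 2.898×10^-6 K/W
R_ceramic-fibre blanket = L/(kA) = 0.04/(0.107×20.4) = 0.01833 K/W
R_outer film = 1/(h_o·A) = 1/(24.9×20.4) = 0.001969 K/W
R_total = 0.02315 K/W
Q = ΔT / R_total = 60 / 0.02315

Q ≈ 2590 W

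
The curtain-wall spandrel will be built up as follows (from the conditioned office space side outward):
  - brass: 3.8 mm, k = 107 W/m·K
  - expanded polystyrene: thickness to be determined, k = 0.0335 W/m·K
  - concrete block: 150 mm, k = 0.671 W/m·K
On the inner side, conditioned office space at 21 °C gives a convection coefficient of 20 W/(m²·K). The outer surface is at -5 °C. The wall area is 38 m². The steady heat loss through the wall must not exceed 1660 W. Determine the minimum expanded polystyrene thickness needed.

L ≈ 10.8 mm

Treating each layer as a thermal resistance in series:
R_inner film = 1/(h_i·A) = 1/(20×38) = 0.001316 K/W
R_brass = L/(kA) = 0.0038/(107×38) = 9.346×10^-7 K/W
R_concrete block = L/(kA) = 0.15/(0.671×38) = 0.005883 K/W
Sum of the known resistances R_other = 0.0072 K/W
Required total resistance R_tot = ΔT/Q_allow = 26/1660 = 0.01566 K/W
R_expanded polystyrene = R_tot − R_other = 0.008463 K/W
L = R·k·A = 0.008463×0.0335×38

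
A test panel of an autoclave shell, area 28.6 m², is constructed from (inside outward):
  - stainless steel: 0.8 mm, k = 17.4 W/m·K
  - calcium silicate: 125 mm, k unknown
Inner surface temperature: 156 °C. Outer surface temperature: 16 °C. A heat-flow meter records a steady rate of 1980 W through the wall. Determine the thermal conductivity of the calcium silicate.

k ≈ 0.0618 W/(m·K)

Thermal resistances in series:
R_stainless steel = L/(kA) = 0.0008/(17.4×28.6) = 1.608×10^-6 K/W
Sum of known resistances R_other = 1.608×10^-6 K/W
Total R = ΔT/Q = 140/1980 = 0.07071 K/W
R_calcium silicate = R_total − R_other = 0.07071 K/W
k = L/(R·A) = 0.125/(0.07071×28.6)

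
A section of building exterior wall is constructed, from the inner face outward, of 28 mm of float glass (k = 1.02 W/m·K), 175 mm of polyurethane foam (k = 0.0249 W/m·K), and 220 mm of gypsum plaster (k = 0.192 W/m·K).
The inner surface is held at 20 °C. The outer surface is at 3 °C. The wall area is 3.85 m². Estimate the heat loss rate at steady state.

Q ≈ 7.98 W

Thermal resistances in series:
R_float glass = L/(kA) = 0.028/(1.02×3.85) = 0.00713 K/W
R_polyurethane foam = L/(kA) = 0.175/(0.0249×3.85) = 1.825 K/W
R_gypsum plaster = L/(kA) = 0.22/(0.192×3.85) = 0.2976 K/W
R_total = 2.13 K/W
Q = ΔT / R_total = 17 / 2.13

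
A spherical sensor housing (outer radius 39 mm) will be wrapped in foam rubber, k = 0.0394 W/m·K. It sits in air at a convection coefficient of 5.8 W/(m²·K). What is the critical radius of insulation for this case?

r_cr ≈ 13.6 mm

For a sphere r_cr = 2k/h = 2×0.0394/5.8
r_cr = 13.6 mm; since the bare radius (39 mm) is above r_cr, any added insulation will reduce heat loss.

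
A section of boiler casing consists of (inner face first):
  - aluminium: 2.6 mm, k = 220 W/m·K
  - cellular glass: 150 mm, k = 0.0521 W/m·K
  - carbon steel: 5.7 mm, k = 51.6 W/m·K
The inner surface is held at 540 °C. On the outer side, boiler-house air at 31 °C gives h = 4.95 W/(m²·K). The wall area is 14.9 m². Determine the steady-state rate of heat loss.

Treating each layer as a thermal resistance in series:
R_aluminium = L/(kA) = 0.0026/(220×14.9) = 7.932×10^-7 K/W
R_cellular glass = L/(kA) = 0.15/(0.0521×14.9) = 0.1932 K/W
R_carbon steel = L/(kA) = 0.0057/(51.6×14.9) = 7.414×10^-6 K/W
R_outer film = 1/(h_o·A) = 1/(4.95×14.9) = 0.01356 K/W
R_total = 0.2068 K/W
Q = ΔT / R_total = 509 / 0.2068

Q ≈ 2460 W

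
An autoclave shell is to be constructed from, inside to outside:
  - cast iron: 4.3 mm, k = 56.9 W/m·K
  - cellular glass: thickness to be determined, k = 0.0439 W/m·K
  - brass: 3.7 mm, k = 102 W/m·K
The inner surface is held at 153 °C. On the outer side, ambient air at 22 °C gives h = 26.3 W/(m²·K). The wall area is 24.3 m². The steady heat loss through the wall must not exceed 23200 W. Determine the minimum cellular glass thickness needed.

L ≈ 4.35 mm

Series thermal resistances:
R_cast iron = L/(kA) = 0.0043/(56.9×24.3) = 3.11×10^-6 K/W
R_brass = L/(kA) = 0.0037/(102×24.3) = 1.493×10^-6 K/W
R_outer film = 1/(h_o·A) = 1/(26.3×24.3) = 0.001565 K/W
Sum of the known resistances R_other = 0.001569 K/W
Required total resistance R_tot = ΔT/Q_allow = 131/23200 = 0.005647 K/W
R_cellular glass = R_tot − R_other = 0.004077 K/W
L = R·k·A = 0.004077×0.0439×24.3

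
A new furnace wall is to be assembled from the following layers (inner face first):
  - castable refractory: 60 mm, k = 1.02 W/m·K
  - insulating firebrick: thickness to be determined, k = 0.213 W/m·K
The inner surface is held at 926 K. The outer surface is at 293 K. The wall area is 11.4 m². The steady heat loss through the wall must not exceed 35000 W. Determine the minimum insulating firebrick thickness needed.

Treating each layer as a thermal resistance in series:
R_castable refractory = L/(kA) = 0.06/(1.02×11.4) = 0.00516 K/W
Sum of the known resistances R_other = 0.00516 K/W
Required total resistance R_tot = ΔT/Q_allow = 633/35000 = 0.01809 K/W
R_insulating firebrick = R_tot − R_other = 0.01293 K/W
L = R·k·A = 0.01293×0.213×11.4

L ≈ 31.4 mm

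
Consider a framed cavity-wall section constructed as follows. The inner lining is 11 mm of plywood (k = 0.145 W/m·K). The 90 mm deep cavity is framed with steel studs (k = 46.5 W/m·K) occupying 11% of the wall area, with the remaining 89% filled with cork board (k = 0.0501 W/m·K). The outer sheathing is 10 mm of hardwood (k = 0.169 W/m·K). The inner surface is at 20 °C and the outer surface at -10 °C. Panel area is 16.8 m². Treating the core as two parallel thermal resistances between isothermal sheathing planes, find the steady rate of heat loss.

Q ≈ 3310 W

Sheathing layers in series; stud and cavity paths in parallel between them.
R_inner = 0.011/(0.145×16.8) = 0.004516 K/W
R_stud  = 0.09/(46.5×0.11×16.8) = 0.001047 K/W
R_cav   = 0.09/(0.0501×0.89×16.8) = 0.1201 K/W
1/R_core = 1/R_stud + 1/R_cav → R_core = 0.001038 K/W
R_outer = 0.01/(0.169×16.8) = 0.003522 K/W
R_total = 0.009076 K/W
Q = ΔT/R_total = 30/0.009076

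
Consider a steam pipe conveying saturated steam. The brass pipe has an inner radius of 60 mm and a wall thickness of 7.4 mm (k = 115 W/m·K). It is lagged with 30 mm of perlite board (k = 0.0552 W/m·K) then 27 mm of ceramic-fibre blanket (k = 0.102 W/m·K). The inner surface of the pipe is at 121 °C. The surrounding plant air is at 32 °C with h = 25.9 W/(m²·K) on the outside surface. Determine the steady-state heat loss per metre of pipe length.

q′ ≈ 59.6 W/m

Cylindrical conduction, so R = ln(r₂/r₁)/(2πkL) per layer, in series:
R_brass pipe wall = ln(67.4/60)/(2π×115×1) = 1.61×10^-4 K/W
R_perlite board = ln(97.4/67.4)/(2π×0.0552×1) = 1.062 K/W
R_ceramic-fibre blanket = ln(124.4/97.4)/(2π×0.102×1) = 0.3818 K/W
R_outer film = 1/(h_o·2πr_oL) = 1/(25.9×2π×0.1244×1) = 0.0494 K/W
R_total = 1.493 K/W
Q = ΔT/R_total = 89/1.493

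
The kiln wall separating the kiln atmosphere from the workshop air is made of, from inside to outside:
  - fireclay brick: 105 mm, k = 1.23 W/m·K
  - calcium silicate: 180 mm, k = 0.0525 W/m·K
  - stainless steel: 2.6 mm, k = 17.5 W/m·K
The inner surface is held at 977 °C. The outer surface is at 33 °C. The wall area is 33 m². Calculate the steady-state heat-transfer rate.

Q ≈ 8860 W

Thermal resistances in series:
R_fireclay brick = L/(kA) = 0.105/(1.23×33) = 0.002587 K/W
R_calcium silicate = L/(kA) = 0.18/(0.0525×33) = 0.1039 K/W
R_stainless steel = L/(kA) = 0.0026/(17.5×33) = 4.502×10^-6 K/W
R_total = 0.1065 K/W
Q = ΔT / R_total = 944 / 0.1065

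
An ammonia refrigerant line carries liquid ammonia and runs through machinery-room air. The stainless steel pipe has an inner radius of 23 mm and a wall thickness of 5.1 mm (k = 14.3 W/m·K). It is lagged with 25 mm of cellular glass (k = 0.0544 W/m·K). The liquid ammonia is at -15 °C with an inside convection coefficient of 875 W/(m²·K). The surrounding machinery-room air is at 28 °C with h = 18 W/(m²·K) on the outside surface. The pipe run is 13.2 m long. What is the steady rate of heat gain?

Q ≈ 278 W

Per-layer cylindrical resistances, series-summed:
R_inner film = 1/(h_i·2πr₁L) = 1/(875×2π×0.023×13.2) = 5.991×10^-4 K/W
R_stainless steel pipe wall = ln(28.1/23)/(2π×14.3×13.2) = 1.689×10^-4 K/W
R_cellular glass = ln(53.1/28.1)/(2π×0.0544×13.2) = 0.1411 K/W
R_outer film = 1/(h_o·2πr_oL) = 1/(18×2π×0.0531×13.2) = 0.01261 K/W
R_total = 0.1544 K/W
Q = ΔT/R_total = 43/0.1544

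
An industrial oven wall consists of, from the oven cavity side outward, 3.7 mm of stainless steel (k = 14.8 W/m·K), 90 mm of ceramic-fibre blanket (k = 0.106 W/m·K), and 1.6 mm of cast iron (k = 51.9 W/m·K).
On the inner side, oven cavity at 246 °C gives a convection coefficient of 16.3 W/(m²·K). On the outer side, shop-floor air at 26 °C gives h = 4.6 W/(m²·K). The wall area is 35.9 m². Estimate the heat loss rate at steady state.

Q ≈ 7000 W

Thermal resistances in series:
R_inner film = 1/(h_i·A) = 1/(16.3×35.9) = 0.001709 K/W
R_stainless steel = L/(kA) = 0.0037/(14.8×35.9) = 6.964×10^-6 K/W
R_ceramic-fibre blanket = L/(kA) = 0.09/(0.106×35.9) = 0.02365 K/W
R_cast iron = L/(kA) = 0.0016/(51.9×35.9) = 8.587×10^-7 K/W
R_outer film = 1/(h_o·A) = 1/(4.6×35.9) = 0.006055 K/W
R_total = 0.03142 K/W
Q = ΔT / R_total = 220 / 0.03142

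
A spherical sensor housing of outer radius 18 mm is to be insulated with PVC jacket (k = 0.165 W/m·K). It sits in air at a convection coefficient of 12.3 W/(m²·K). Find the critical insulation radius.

r_cr ≈ 26.8 mm

For a sphere r_cr = 2k/h = 2×0.165/12.3
r_cr = 26.8 mm; since the bare radius (18 mm) is below r_cr, adding a thin layer of insulation will *increase* heat loss.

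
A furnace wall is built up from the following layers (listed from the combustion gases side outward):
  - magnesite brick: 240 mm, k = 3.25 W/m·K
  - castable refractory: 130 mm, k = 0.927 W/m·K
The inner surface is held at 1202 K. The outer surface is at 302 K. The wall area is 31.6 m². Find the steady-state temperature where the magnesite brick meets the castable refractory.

Thermal resistances in series:
R_magnesite brick = L/(kA) = 0.24/(3.25×31.6) = 0.002337 K/W
R_castable refractory = L/(kA) = 0.13/(0.927×31.6) = 0.004438 K/W
R_total = 0.006775 K/W;  Q = ΔT/R_total = 900/0.006775 = 132800 W
T_interface = T_inner − Q·ΣR(inner→interface) = 1202 − 133000×0.002337

T ≈ 892 K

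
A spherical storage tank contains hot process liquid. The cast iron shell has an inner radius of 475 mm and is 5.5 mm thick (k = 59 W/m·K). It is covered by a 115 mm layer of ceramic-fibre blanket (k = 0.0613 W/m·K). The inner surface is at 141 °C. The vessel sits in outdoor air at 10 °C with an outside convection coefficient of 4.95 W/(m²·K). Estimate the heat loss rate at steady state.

Radial (spherical) resistances in series:
R_cast iron shell = (1/0.475 − 1/0.4805)/(4π×59) = 3.25×10^-5 K/W
R_ceramic-fibre blanket = (1/0.4805 − 1/0.5955)/(4π×0.0613) = 0.5217 K/W
R_outer film = 1/(h·4πr_o²) = 1/(4.95×4π×0.5955²) = 0.04533 K/W
R_total = 0.5671 K/W
Q = ΔT/R_total = 131/0.5671

Q ≈ 231 W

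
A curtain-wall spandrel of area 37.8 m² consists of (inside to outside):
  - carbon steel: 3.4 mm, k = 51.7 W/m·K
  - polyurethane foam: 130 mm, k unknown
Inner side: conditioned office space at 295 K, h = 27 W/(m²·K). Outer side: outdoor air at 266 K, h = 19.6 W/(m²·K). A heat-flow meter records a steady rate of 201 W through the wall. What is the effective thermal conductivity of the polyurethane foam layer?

Model the wall as resistances in series:
R_inner film = 1/(h_i·A) = 1/(27×37.8) = 9.798×10^-4 K/W
R_carbon steel = L/(kA) = 0.0034/(51.7×37.8) = 1.74×10^-6 K/W
R_outer film = 1/(h_o·A) = 1/(19.6×37.8) = 0.00135 K/W
Sum of known resistances R_other = 0.002331 K/W
Total R = ΔT/Q = 29/201 = 0.1443 K/W
R_polyurethane foam = R_total − R_other = 0.1419 K/W
k = L/(R·A) = 0.13/(0.1419×37.8)

k ≈ 0.0242 W/(m·K)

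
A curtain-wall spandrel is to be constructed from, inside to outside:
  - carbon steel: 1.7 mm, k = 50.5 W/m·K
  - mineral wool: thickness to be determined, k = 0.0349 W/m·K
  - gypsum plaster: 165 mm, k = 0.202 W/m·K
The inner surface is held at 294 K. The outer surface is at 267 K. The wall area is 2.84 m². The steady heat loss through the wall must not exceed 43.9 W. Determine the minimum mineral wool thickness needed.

Using the resistance-network approach (series):
R_carbon steel = L/(kA) = 0.0017/(50.5×2.84) = 1.185×10^-5 K/W
R_gypsum plaster = L/(kA) = 0.165/(0.202×2.84) = 0.2876 K/W
Sum of the known resistances R_other = 0.2876 K/W
Required total resistance R_tot = ΔT/Q_allow = 27/43.9 = 0.615 K/W
R_mineral wool = R_tot − R_other = 0.3274 K/W
L = R·k·A = 0.3274×0.0349×2.84

L ≈ 32.5 mm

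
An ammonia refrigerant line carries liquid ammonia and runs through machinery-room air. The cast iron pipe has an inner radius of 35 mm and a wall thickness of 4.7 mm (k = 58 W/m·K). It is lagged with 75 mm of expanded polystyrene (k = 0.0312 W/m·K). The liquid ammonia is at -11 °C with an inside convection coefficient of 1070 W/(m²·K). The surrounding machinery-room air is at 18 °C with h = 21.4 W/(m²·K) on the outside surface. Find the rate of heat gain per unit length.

Radial resistances (cylindrical: R_cond = ln(r_o/r_i)/(2πkL), R_conv = 1/(h·2πrL)):
R_inner film = 1/(h_i·2πr₁L) = 1/(1070×2π×0.035×1) = 0.00425 K/W
R_cast iron pipe wall = ln(39.7/35)/(2π×58×1) = 3.458×10^-4 K/W
R_expanded polystyrene = ln(114.7/39.7)/(2π×0.0312×1) = 5.412 K/W
R_outer film = 1/(h_o·2πr_oL) = 1/(21.4×2π×0.1147×1) = 0.06484 K/W
R_total = 5.482 K/W
Q = ΔT/R_total = 29/5.482

q′ ≈ 5.29 W/m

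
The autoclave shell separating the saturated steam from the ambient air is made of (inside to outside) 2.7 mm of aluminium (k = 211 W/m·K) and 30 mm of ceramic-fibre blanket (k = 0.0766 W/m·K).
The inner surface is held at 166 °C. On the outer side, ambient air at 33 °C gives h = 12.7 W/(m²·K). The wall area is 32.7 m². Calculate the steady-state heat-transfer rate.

Q ≈ 9250 W

Treating each layer as a thermal resistance in series:
R_aluminium = L/(kA) = 0.0027/(211×32.7) = 3.913×10^-7 K/W
R_ceramic-fibre blanket = L/(kA) = 0.03/(0.0766×32.7) = 0.01198 K/W
R_outer film = 1/(h_o·A) = 1/(12.7×32.7) = 0.002408 K/W
R_total = 0.01439 K/W
Q = ΔT / R_total = 133 / 0.01439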